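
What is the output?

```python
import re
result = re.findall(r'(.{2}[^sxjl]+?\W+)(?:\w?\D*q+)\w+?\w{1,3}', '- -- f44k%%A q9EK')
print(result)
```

This matches exactly 2 of any character, then one or more of any character except [sxjl] (lazy), then one or more of a non-word character (captured); then optionally a word character, then zero or more of a non-digit, then one or more of the literal 'q' (non-capturing group); then one or more of a word character (lazy), then 1 to 3 of a word character.
A `+?`/`*?`/`{m,n}?` starts at its minimum and grows only as far as needed for what follows to match.
Scanning left to right: at [0:17] match '- -- f44k%%A q9EK', group 1 = '- -- f44k%%'.
Because there's exactly one group, `findall` drops the full match and keeps group 1 from the one hit.

['- -- f44k%%']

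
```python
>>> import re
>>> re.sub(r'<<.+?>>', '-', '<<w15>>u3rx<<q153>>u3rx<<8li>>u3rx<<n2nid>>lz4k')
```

'-u3rx-u3rx-u3rx-lz4k'

A `+?`/`*?`/`{m,n}?` starts at its minimum and grows only as far as needed for what follows to match.
Each match is replaced by '-'.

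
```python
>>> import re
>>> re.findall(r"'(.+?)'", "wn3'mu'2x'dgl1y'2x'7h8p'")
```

Lazy quantifiers expand one character at a time until the remainder of the pattern can match.
Matches: at [3:7] match "'mu'", group 1 = 'mu'; at [9:16] match "'dgl1y'", group 1 = 'dgl1y'; at [18:24] match "'7h8p'", group 1 = '7h8p'.
With a single group, `findall` returns only what that group captured — 3 items.

['mu', 'dgl1y', '7h8p']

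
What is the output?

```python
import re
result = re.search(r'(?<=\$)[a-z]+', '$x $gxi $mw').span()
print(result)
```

The lookaround is zero-width — it requires the adjacent text to match without consuming it, so the asserted text isn't part of the match.
Unlike `match`, `search` isn't anchored — it looks for the pattern anywhere in the string.
The match spans [1:2] → 'x'.

(1, 2)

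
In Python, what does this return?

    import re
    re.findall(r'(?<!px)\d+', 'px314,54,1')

`(?!…)`/`(?<!…)` only lets a position through if the neighbouring text does NOT match; no characters are consumed.
Matches: at [3:5] → '14'; at [6:8] → '54'; at [9:10] → '1'.
With no groups in the pattern, `findall` gives back each whole match — 3 here.

['14', '54', '1']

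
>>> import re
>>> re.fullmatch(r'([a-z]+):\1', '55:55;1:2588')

The backreference `\1` re-matches whatever the first group consumed, character for character.
`fullmatch` succeeds only if the pattern covers the string from start to end.
Here the string isn't matched end-to-end, so the call returns None.

None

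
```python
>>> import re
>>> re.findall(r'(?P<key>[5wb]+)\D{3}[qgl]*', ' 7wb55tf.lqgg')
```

Because there's exactly one group, `findall` drops the full match and keeps group 1 from the one hit.

['wb55']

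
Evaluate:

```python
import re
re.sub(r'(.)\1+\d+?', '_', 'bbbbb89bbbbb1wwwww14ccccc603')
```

'_9__4_03'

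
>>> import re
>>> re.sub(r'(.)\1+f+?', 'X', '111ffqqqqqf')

'XfX'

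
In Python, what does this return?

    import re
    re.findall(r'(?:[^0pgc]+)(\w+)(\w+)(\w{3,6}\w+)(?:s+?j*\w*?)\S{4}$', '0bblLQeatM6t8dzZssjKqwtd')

[('t', '8', 'dzZs')]

Pattern: one or more of any character except [0pgc] (non-capturing group); then one or more of a word character (captured); then one or more of a word character (captured); then 3 to 6 of a word character, then one or more of a word character (captured); then one or more of a literal 's' (lazy), then zero or more of the literal 'j', then zero or more of a word character (lazy) (non-capturing group); then exactly 4 of a non-whitespace character; then anchored at the end.
3 groups means the one result is a tuple of 3 captured strings — 1 here.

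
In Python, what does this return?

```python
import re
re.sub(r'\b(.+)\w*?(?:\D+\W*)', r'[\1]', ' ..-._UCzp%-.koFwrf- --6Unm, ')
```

The pattern matches a word boundary (`\b`, zero-width); then one or more of any character (captured); then zero or more of a word character (lazy); then one or more of a non-digit, then zero or more of a non-word character (non-capturing group).
Each match is replaced using the text its own group 1 captured.

' ..-.[_UCzp%-.koFwrf- --6Unm,]'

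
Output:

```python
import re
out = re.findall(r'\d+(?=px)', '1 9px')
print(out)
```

['9']

The `(?=…)`/`(?<=…)` assertion just peeks at neighbouring text; it doesn't advance the match position.
Matches: at [2:3] → '9'.
Since nothing is captured, `findall` lists the 1 matched substring directly.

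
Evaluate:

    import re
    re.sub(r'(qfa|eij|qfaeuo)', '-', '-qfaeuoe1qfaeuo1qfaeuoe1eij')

'--euoe1-euo1-euoe1-'

`|` is ordered: at each position the engine commits to the first alternative that works.
Each match is replaced by '-'.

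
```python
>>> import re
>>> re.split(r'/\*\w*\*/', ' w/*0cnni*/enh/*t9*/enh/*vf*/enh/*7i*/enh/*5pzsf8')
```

Each match becomes a cut point; 5 segments remain.

[' w', 'enh', 'enh', 'enh', 'enh/*5pzsf8']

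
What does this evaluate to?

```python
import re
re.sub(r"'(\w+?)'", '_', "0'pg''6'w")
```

'0__w'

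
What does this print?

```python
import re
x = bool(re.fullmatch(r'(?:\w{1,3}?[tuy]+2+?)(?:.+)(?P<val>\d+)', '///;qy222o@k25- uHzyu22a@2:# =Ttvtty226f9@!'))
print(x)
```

False

`re.fullmatch` is like wrapping the pattern in `^…$` (in single-line mode).
Here the pattern can't cover the whole string, so the call returns None, and `bool(None)` is False.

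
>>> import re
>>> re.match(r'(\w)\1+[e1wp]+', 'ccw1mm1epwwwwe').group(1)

'c'

A backreference is literal: `\1` must see the identical characters the first group matched.
`match` is anchored at position 0; if the pattern doesn't fit there, it returns None.
The match spans [0:4] → 'ccw1'.
Captured: group 1 = 'c'.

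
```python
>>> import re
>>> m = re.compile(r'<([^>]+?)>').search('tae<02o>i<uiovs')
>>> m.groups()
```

('02o',)

Unlike `match`, `search` isn't anchored — it looks for the pattern anywhere in the string.
The match spans [3:8] → '<02o>'.
Captured: group 1 = '02o'.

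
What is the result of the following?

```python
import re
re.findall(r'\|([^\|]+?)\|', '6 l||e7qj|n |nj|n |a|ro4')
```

['e7qj', 'nj', 'a']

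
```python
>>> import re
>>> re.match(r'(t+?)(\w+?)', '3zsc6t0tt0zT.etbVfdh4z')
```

None

The pattern matches one or more of a literal 't' (lazy) (captured); then one or more of a word character (lazy) (captured).
`re.match` only tries the pattern at the start of the string.
Here the string doesn't start with a match, so the call returns None.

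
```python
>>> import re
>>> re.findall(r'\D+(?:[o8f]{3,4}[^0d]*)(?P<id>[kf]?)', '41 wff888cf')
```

['']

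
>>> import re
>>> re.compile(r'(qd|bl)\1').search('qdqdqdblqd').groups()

('qd',)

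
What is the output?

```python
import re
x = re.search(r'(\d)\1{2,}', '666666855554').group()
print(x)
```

The backreference `\1` re-matches whatever the first group consumed, character for character.
The match spans [0:6] → '666666'.

666666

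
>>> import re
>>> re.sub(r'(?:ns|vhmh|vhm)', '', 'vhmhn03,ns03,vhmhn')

'n03,03,n'

The regex engine tests alternatives in the order written; an earlier branch that matches wins even if a later one would match more.
Matches: at [0:4] → 'vhmh'; at [8:10] → 'ns'; at [13:17] → 'vhmh'.
Each match is replaced by ''.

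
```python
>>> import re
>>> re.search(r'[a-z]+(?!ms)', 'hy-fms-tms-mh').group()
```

'hy'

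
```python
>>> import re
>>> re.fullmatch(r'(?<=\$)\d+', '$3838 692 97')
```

None

The `(?=…)`/`(?<=…)` assertion just peeks at neighbouring text; it doesn't advance the match position.
`re.fullmatch` is like wrapping the pattern in `^…$` (in single-line mode).
Here the pattern can't cover the whole string, so the call returns None.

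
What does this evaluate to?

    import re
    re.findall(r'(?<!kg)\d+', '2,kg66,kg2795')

['2', '6', '795']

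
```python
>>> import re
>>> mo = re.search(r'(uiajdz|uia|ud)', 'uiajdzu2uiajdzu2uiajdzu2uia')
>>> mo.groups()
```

The regex engine tests alternatives in the order written; an earlier branch that matches wins even if a later one would match more.
Unlike `match`, `search` isn't anchored — it looks for the pattern anywhere in the string.
The match spans [0:6] → 'uiajdz'.
Captured: group 1 = 'uiajdz'.

('uiajdz',)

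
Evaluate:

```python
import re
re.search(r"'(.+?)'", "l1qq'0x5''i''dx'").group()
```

"'0x5'"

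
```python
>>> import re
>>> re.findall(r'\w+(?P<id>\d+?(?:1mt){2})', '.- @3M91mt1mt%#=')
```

This matches one or more of a word character; then one or more of a digit (lazy), then the literal '1mt' repeated 2 times (captured as 'id').
Walking the string: at [4:13] match '3M91mt1mt', group 1 = '91mt1mt'.
Because there's exactly one group, `findall` drops the full match and keeps group 1 from the one hit.

['91mt1mt']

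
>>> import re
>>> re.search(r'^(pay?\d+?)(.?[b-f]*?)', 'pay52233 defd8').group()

Because the quantifier is non-greedy, it stops expanding at the earliest point where the rest of the pattern can succeed.
The match spans [0:5] → 'pay52'.

'pay52'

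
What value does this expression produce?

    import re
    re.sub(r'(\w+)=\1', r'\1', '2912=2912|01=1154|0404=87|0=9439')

'2912|01154|0404=87|0=9439'

The backreference `\1` re-matches whatever the first group consumed, character for character.
Matches: at [0:9] → '2912=2912'; at [11:14] → '1=1'.
The replacement refers to a captured group, so each match is rewritten using its own captured text.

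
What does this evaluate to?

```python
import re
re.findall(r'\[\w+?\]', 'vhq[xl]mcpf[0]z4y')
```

Matches: at [3:7] → '[xl]'; at [11:14] → '[0]'.
With no groups in the pattern, `findall` gives back each whole match — 2 here.

['[xl]', '[0]']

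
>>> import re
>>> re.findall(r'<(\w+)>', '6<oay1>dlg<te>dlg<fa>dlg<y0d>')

Matches: at [1:7] match '<oay1>', group 1 = 'oay1'; at [10:14] match '<te>', group 1 = 'te'; at [17:21] match '<fa>', group 1 = 'fa'; at [24:29] match '<y0d>', group 1 = 'y0d'.
With a single group, `findall` returns only what that group captured — 4 items.

['oay1', 'te', 'fa', 'y0d']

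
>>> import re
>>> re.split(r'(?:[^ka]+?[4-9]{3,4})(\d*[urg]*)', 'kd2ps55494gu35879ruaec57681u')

['k', '4gu', '', 'ru', 'a', '1u', '']

This matches one or more of any character except [ka] (lazy), then 3 to 4 of a character in [4-9] (non-capturing group); then zero or more of a digit, then zero or more of one of [urg] (captured).
A `+?`/`*?`/`{m,n}?` starts at its minimum and grows only as far as needed for what follows to match.
Matches to split on: at [1:12] → 'd2ps55494gu'; at [12:19] → '35879ru'; at [20:28] → 'ec57681u'.
The group in the pattern means `split` returns the separators' captures alongside the pieces.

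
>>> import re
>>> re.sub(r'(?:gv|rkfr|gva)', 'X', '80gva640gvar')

'80Xa640Xar'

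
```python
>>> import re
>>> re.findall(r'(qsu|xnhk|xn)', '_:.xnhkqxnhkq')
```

['xnhk', 'xnhk']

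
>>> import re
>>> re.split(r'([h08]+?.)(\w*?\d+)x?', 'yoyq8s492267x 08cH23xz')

Pattern: one or more of one of [h08] (lazy), then any character (captured); then zero or more of a word character (lazy), then one or more of a digit (captured); then optionally a literal 'x'.
A `+?`/`*?`/`{m,n}?` starts at its minimum and grows only as far as needed for what follows to match.
Matches to split on: at [4:13] → '8s492267x'; at [14:21] → '08cH23x'.
`re.split` interleaves the captured-group text with the surrounding fragments.

['yoyq', '8s', '492267', ' ', '08', 'cH23', 'z']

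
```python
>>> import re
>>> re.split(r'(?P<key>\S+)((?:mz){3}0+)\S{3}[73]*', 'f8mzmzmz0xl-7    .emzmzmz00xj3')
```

['', 'f8', 'mzmzmz0', '    ', '.e', 'mzmzmz00', '']

This matches one or more of a non-whitespace character (captured as 'key'); then the literal 'mz' repeated 3 times, then one or more of the literal '0' (captured); then exactly 3 of a non-whitespace character, then zero or more of one of [73].
With a capturing group present, the delimiter's captured portion is kept in the result list.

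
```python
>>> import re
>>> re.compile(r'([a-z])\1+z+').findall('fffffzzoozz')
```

['f', 'o']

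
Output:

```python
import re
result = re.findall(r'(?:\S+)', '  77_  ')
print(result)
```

['77_']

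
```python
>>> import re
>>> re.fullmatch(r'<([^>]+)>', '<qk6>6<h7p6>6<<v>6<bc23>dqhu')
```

None

`fullmatch` succeeds only if the pattern covers the string from start to end.
Here the string isn't matched end-to-end, so the call returns None.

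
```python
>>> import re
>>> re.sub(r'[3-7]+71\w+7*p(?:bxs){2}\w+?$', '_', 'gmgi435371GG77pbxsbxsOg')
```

This matches one or more of a character in [3-7]; then the literal '71', then one or more of a word character, then zero or more of a literal '7'; then a literal 'p', then the literal 'bxs' repeated 2 times, then one or more of a word character (lazy); then anchored at the end.
Matches: at [4:23] → '435371GG77pbxsbxsOg'.
Every occurrence is swapped for '_'.

'gmgi_'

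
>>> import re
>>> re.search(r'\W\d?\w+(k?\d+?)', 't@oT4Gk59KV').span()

The match spans [1:9] → '@oT4Gk59'.

(1, 9)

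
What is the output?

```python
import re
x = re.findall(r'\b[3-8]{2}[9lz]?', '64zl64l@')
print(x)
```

Pattern: a word boundary (`\b`, zero-width); then exactly 2 of a character in [3-8]; then optionally one of [9lz].
Walking the string: at [0:3] → '64z'.
No capturing groups, so `findall` returns the 1 full match string.

['64z']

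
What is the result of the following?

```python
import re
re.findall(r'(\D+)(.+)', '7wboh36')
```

The pattern matches one or more of a non-digit (captured); then one or more of any character (captured).
With 2 capturing groups, `findall` returns a 2-tuple per match.

[('wboh', '36')]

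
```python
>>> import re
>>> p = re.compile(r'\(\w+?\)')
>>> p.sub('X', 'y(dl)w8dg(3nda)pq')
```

'yXw8dgXpq'

`sub` substitutes 'X' at each match site.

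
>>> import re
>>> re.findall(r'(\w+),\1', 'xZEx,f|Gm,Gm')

The backreference `\1` re-matches whatever the first group consumed, character for character.
Matches: at [7:12] match 'Gm,Gm', group 1 = 'Gm'.
One capturing group, so `findall` returns just the captured substring from the one match — 1 in all.

['Gm']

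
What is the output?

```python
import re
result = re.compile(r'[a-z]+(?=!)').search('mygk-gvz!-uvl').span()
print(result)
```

The positive lookaround only admits positions where the adjacent text matches; those characters stay outside the span.
Unlike `match`, `search` isn't anchored — it looks for the pattern anywhere in the string.
The match spans [5:8] → 'gvz'.

(5, 8)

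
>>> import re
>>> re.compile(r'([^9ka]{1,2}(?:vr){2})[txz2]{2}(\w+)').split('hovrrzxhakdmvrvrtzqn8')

['hovrrzxhak', 'dmvrvr', 'qn8', '']

This matches 1 to 2 of any character except [9ka], then the literal 'vr' repeated 2 times (captured); then exactly 2 of one of [txz2]; then one or more of a word character (captured).
The group in the pattern means `split` returns the separators' captures alongside the pieces.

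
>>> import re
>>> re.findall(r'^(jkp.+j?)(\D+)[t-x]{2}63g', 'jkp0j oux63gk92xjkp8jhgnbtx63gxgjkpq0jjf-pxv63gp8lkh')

[('jkp0j oux63gk92xjkp8jhgnbtx63gxgjkpq0jjf-', 'p')]

This matches anchored at the start of the string; then the literal 'jkp', then one or more of any character, then optionally a literal 'j' (captured); then one or more of a non-digit (captured); then exactly 2 of a character in [t-x], then the literal '63g'.
Scanning left to right: at [0:47] match 'jkp0j oux63gk92xjkp8jhgnbtx63gxgjkpq0jjf-pxv63g', groups = ('jkp0j oux63gk92xjkp8jhgnbtx63gxgjkpq0jjf-', 'p').
`findall` packs the 2 group values into a tuple for every match.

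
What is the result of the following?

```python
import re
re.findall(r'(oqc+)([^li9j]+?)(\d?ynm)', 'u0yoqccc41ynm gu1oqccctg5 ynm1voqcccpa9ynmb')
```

Pattern: the literal 'oq', then one or more of the literal 'c' (captured); then one or more of any character except [li9j] (lazy) (captured); then optionally a digit, then the literal 'ynm' (captured).
A non-greedy quantifier consumes as few characters as it can — just enough that the remainder of the pattern still matches from where it stops; whatever follows it matches normally.
Walking the string: at [3:13] match 'oqccc41ynm', groups = ('oqccc', '4', '1ynm'); at [17:29] match 'oqccctg5 ynm', groups = ('oqccc', 'tg5 ', 'ynm'); at [31:42] match 'oqcccpa9ynm', groups = ('oqccc', 'pa', '9ynm').
With 3 capturing groups, `findall` returns a 3-tuple per match.

[('oqccc', '4', '1ynm'), ('oqccc', 'tg5 ', 'ynm'), ('oqccc', 'pa', '9ynm')]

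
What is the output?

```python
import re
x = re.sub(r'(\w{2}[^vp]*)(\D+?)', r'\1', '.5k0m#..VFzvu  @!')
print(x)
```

.5k0m#..VFzu  @!

The pattern matches exactly 2 of a word character, then zero or more of any character except [vp] (captured); then one or more of a non-digit (lazy) (captured).
Matches: at [1:12] → '5k0m#..VFzv'.
The replacement refers to a captured group, so each match is rewritten using its own captured text.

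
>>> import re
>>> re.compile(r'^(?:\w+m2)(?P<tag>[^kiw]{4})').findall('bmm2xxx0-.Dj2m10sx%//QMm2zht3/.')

['xxx0']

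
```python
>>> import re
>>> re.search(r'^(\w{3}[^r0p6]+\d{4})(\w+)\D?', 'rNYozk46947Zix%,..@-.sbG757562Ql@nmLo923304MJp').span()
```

(0, 15)

Pattern: anchored at the start of the string; then exactly 3 of a word character, then one or more of any character except [r0p6], then exactly 4 of a digit (captured); then one or more of a word character (captured); then optionally a non-digit.
The match spans [0:15] → 'rNYozk46947Zix%'.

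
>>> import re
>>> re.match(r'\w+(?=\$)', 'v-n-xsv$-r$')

None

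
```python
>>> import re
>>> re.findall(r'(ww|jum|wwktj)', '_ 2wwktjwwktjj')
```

Alternation tries branches left to right and keeps the first one that lets the overall match succeed at that position.
One capturing group, so `findall` returns just the captured substring from each match — 2 in all.

['ww', 'ww']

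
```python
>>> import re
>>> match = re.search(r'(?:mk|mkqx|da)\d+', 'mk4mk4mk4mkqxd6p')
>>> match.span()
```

The match spans [0:3] → 'mk4'.

(0, 3)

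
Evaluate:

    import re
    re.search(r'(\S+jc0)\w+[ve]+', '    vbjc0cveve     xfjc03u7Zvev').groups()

The match spans [4:14] → 'vbjc0cveve'.
Captured: group 1 = 'vbjc0'.

('vbjc0',)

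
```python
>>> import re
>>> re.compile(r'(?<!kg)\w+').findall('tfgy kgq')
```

The negative lookahead/lookbehind blocks any match where the forbidden context is present.
Walking the string: at [0:4] → 'tfgy'; at [5:8] → 'kgq'.
Since nothing is captured, `findall` lists the 2 matched substrings directly.

['tfgy', 'kgq']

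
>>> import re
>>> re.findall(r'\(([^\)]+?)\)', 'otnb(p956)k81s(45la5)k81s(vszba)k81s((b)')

Because there's exactly one group, `findall` drops the full match and keeps group 1 from each hit.

['p956', '45la5', 'vszba', '(b']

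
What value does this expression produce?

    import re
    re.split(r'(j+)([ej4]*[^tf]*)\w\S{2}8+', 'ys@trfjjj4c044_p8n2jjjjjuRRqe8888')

['ys@trf', 'jjj', '4c044_p8n2jjjjjuRRqe', '']

The pattern matches one or more of a literal 'j' (captured); then zero or more of one of [ej4], then zero or more of any character except [tf] (captured); then a word character, then exactly 2 of a non-whitespace character, then one or more of a literal '8'.
Matches to split on: at [6:33] → 'jjj4c044_p8n2jjjjjuRRqe8888'.
The group in the pattern means `split` returns the separators' captures alongside the pieces.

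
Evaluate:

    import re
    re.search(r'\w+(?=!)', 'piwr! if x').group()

'piwr'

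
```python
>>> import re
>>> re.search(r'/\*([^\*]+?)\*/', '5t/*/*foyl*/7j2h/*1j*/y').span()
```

(4, 12)

`search` walks the string left to right and returns the first match it finds.
The match spans [4:12] → '/*foyl*/'.
Captured: group 1 = 'foyl'.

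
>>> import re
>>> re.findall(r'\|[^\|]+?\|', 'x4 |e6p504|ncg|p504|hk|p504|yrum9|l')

Walking the string: at [3:11] → '|e6p504|'; at [14:20] → '|p504|'; at [22:28] → '|p504|'.
`findall` yields the raw match text (3 of them) because the pattern has no groups.

['|e6p504|', '|p504|', '|p504|']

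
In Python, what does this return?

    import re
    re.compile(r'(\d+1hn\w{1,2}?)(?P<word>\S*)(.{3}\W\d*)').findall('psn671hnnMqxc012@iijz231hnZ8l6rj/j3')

[('671hnn', 'Mqxc012@iijz231hnZ8l', '6rj/')]

A non-greedy quantifier consumes as few characters as it can — just enough that the remainder of the pattern still matches from where it stops; whatever follows it matches normally.
`findall` packs the 3 group values into a tuple for every match.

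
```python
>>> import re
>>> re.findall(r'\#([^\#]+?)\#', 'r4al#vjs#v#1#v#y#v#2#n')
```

['vjs', '1', 'y', '2']

Scanning left to right: at [4:9] match '#vjs#', group 1 = 'vjs'; at [10:13] match '#1#', group 1 = '1'; at [14:17] match '#y#', group 1 = 'y'; at [18:21] match '#2#', group 1 = '2'.
Because there's exactly one group, `findall` drops the full match and keeps group 1 from each hit.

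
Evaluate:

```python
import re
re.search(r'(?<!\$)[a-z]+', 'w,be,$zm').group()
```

'w'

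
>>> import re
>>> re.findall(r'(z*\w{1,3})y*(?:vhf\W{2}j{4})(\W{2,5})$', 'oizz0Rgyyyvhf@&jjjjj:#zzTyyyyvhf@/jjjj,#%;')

[('zzTyy', ',#%;')]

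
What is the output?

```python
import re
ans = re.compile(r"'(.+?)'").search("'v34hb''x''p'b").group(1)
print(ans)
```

v34hb

The match spans [0:7] → "'v34hb'".
Captured: group 1 = 'v34hb'.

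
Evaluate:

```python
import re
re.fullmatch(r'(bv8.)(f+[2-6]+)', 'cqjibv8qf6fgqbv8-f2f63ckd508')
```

None

`re.fullmatch` requires the pattern to consume the entire string.
Here the pattern can't cover the whole string, so the call returns None.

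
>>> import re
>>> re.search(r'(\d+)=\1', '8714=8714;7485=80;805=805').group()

'8714=8714'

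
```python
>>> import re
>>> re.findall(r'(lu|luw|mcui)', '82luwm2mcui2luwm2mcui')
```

['lu', 'mcui', 'lu', 'mcui']

`|` is ordered: at each position the engine commits to the first alternative that works.
One capturing group, so `findall` returns just the captured substring from each match — 4 in all.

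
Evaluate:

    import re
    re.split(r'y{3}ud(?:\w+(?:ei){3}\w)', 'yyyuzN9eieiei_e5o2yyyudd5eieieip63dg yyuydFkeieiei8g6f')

The pattern matches exactly 3 of the literal 'y', then the literal 'ud'; then one or more of a word character, then the literal 'ei' repeated 3 times, then a word character (non-capturing group).
Splitting on the pattern gives 2 pieces.

['yyyuzN9eieiei_e5o2', '63dg yyuydFkeieiei8g6f']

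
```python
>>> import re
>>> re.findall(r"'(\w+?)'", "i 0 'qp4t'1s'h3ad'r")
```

['qp4t', 'h3ad']

Matches: at [4:10] match "'qp4t'", group 1 = 'qp4t'; at [12:18] match "'h3ad'", group 1 = 'h3ad'.
`findall` collects group 1 from each match (2 total).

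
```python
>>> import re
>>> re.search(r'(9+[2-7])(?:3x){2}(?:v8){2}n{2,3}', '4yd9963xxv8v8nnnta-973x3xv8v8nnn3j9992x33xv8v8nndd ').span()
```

(19, 32)

This matches one or more of a literal '9', then a character in [2-7] (captured); then the literal '3x' repeated 2 times, then the literal 'v8' repeated 2 times, then 2 to 3 of a literal 'n'.
The match spans [19:32] → '973x3xv8v8nnn'.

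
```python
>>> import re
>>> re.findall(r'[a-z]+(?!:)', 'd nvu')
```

['d', 'nvu']

Because the assertion is negative and zero-width, positions next to the forbidden text are skipped.
Matches: at [0:1] → 'd'; at [2:5] → 'nvu'.
With no groups in the pattern, `findall` gives back each whole match — 2 here.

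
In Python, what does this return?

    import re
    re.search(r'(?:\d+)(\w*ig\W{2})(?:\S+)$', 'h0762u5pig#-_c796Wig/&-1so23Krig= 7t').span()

(23, 36)

The match spans [23:36] → '1so23Krig= 7t'.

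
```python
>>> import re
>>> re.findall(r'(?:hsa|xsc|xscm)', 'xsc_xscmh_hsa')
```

Branches in `(...|...)` are attempted left-to-right; the first branch that allows the whole pattern to succeed is taken.
Walking the string: at [0:3] → 'xsc'; at [4:7] → 'xsc'; at [10:13] → 'hsa'.
With no groups in the pattern, `findall` gives back each whole match — 3 here.

['xsc', 'xsc', 'hsa']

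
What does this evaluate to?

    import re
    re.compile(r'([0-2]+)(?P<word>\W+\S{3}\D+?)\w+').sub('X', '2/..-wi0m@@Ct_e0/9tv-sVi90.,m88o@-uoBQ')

The pattern matches one or more of a character in [0-2] (captured); then one or more of a non-word character, then exactly 3 of a non-whitespace character, then one or more of a non-digit (lazy) (captured as 'word'); then one or more of a word character.
Matches: at [0:16] → '2/..-wi0m@@Ct_e0'; at [25:38] → '0.,m88o@-uoBQ'.
`sub` substitutes 'X' at each match site.

'X/9tv-sVi9X'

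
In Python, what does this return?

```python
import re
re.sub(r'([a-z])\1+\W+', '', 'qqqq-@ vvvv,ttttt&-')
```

''

`\1` is not a pattern — it's the concrete string captured by group 1, re-applied verbatim.
Every occurrence is swapped for ''.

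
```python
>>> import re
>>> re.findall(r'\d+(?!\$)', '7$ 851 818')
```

['851', '818']

The negative lookahead/lookbehind blocks any match where the forbidden context is present.
No capturing groups, so `findall` returns the 2 full match strings.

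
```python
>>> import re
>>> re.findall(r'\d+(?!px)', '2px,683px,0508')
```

['68', '0508']

Because the assertion is negative and zero-width, positions next to the forbidden text are skipped.
Scanning left to right: at [4:6] → '68'; at [10:14] → '0508'.
With no groups in the pattern, `findall` gives back each whole match — 2 here.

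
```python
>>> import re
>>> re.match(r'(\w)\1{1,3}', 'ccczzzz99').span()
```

(0, 3)

With `match`, the pattern is implicitly anchored at the beginning.
The match spans [0:3] → 'ccc'.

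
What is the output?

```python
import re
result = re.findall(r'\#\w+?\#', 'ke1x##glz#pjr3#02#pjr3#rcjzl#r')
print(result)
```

['#glz#', '#02#', '#rcjzl#']

Scanning left to right: at [5:10] → '#glz#'; at [14:18] → '#02#'; at [22:29] → '#rcjzl#'.
`findall` yields the raw match text (3 of them) because the pattern has no groups.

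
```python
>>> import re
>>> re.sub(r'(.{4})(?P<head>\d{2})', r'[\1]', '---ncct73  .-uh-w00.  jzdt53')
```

Each match is replaced using the text its own group 1 captured.

'---[ncct]  .-[uh-w].  [jzdt]'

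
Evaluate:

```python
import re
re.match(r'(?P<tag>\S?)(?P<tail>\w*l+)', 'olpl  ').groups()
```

The match spans [0:4] → 'olpl'.
Captured: group 1 = 'o', group 2 = 'lpl'.

('o', 'lpl')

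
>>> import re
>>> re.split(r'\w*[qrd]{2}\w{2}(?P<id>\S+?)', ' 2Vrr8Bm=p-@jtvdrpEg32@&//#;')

The `?` after the quantifier makes it lazy — it takes as little as possible before letting the rest of the pattern try.
`re.split` interleaves the captured-group text with the surrounding fragments.

[' ', 'm', '=p-@', 'g', '32@&//#;']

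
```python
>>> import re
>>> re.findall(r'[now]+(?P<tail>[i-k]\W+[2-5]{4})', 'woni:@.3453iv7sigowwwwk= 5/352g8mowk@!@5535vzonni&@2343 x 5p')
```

This matches one or more of one of [now]; then a character in [i-k], then one or more of a non-word character, then exactly 4 of a character in [2-5] (captured as 'tail').
Scanning left to right: at [0:11] match 'woni:@.3453', group 1 = 'i:@.3453'; at [33:43] match 'owk@!@5535', group 1 = 'k@!@5535'; at [45:55] match 'onni&@2343', group 1 = 'i&@2343'.
Because there's exactly one group, `findall` drops the full match and keeps group 1 from each hit.

['i:@.3453', 'k@!@5535', 'i&@2343']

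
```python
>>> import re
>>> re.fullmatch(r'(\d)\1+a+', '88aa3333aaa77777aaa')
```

None

`re.fullmatch` is like wrapping the pattern in `^…$` (in single-line mode).
Here the pattern can't cover the whole string, so the call returns None.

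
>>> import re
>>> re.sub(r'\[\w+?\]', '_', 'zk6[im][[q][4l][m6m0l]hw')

`sub` substitutes '_' at each match site.

'zk6_[___hw'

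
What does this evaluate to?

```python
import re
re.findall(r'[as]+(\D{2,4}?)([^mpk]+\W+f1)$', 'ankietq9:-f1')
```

[('nk', 'ietq9:-f1')]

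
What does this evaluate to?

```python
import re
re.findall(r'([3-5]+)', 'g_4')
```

['4']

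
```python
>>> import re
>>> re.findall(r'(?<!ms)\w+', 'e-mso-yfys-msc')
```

`(?!…)`/`(?<!…)` only lets a position through if the neighbouring text does NOT match; no characters are consumed.
`findall` yields the raw match text (4 of them) because the pattern has no groups.

['e', 'mso', 'yfys', 'msc']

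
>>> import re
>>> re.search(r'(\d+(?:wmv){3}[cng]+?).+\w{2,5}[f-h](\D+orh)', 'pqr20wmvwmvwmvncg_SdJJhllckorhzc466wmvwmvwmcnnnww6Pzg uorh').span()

This matches one or more of a digit, then the literal 'wmv' repeated 3 times, then one or more of one of [cng] (lazy) (captured); then one or more of any character, then 2 to 5 of a word character, then a character in [f-h]; then one or more of a non-digit, then the literal 'orh' (captured).
`re.search` tries every starting position until one works.
The match spans [3:58] → '20wmvwmvwmvncg_SdJJhllckorhzc466wmvwmvwmcnnnww6Pzg uorh'.
Captured: group 1 = '20wmvwmvwmvn', group 2 = ' uorh'.

(3, 58)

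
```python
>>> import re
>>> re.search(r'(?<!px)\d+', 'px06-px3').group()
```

'6'

The negative lookahead/lookbehind blocks any match where the forbidden context is present.
Unlike `match`, `search` isn't anchored — it looks for the pattern anywhere in the string.
The match spans [3:4] → '6'.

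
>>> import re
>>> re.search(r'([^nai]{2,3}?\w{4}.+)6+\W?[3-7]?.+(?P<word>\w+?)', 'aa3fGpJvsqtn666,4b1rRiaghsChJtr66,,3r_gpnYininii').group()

The pattern matches 2 to 3 of any character except [nai] (lazy), then exactly 4 of a word character, then one or more of any character (captured); then one or more of the literal '6', then optionally a non-word character, then optionally a character in [3-7]; then one or more of any character; then one or more of a word character (lazy) (captured as 'word').
`re.search` scans for the first position where the pattern succeeds.
The match spans [2:48] → '3fGpJvsqtn666,4b1rRiaghsChJtr66,,3r_gpnYininii'.
Captured: group 1 = '3fGpJvsqtn666,4b1rRiaghsChJtr6', group 2 = 'i'.

'3fGpJvsqtn666,4b1rRiaghsChJtr66,,3r_gpnYininii'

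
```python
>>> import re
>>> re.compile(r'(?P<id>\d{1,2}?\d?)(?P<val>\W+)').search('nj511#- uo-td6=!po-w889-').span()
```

(2, 8)

Pattern: 1 to 2 of a digit (lazy), then optionally a digit (captured as 'id'); then one or more of a non-word character (captured as 'val').
`search` walks the string left to right and returns the first match it finds.
The match spans [2:8] → '511#- '.
Captured: group 1 = '511', group 2 = '#- '.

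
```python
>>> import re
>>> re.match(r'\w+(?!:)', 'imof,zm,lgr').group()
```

'imof'

With `match`, the pattern is implicitly anchored at the beginning.
The match spans [0:4] → 'imof'.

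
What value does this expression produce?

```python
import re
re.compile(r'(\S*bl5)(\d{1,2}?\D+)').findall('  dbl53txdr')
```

With 2 capturing groups, `findall` returns a 2-tuple per match.

[('dbl5', '3txdr')]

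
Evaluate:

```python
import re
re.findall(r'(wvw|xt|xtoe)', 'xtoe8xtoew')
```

Alternation tries branches left to right and keeps the first one that lets the overall match succeed at that position.
Matches: at [0:2] match 'xt', group 1 = 'xt'; at [5:7] match 'xt', group 1 = 'xt'.
One capturing group, so `findall` returns just the captured substring from each match — 2 in all.

['xt', 'xt']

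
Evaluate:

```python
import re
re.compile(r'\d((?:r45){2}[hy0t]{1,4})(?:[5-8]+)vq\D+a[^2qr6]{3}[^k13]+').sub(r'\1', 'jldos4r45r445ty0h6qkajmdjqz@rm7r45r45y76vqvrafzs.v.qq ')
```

The pattern matches a digit; then the literal 'r45' repeated 2 times, then 1 to 4 of one of [hy0t] (captured); then one or more of a character in [5-8] (non-capturing group); then the literal 'vq', then one or more of a non-digit, then a literal 'a'; then exactly 3 of any character except [2qr6], then one or more of any character except [k13].
Each match is replaced using the text its own group 1 captured.

'jldos4r45r445ty0h6qkajmdjqz@rmr45r45y'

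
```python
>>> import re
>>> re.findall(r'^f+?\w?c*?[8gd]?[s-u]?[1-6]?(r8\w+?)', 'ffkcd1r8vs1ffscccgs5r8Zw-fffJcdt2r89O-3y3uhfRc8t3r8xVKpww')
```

With the lazy modifier that quantifier settles for the fewest repetitions that let the rest of the pattern succeed (the atoms after it are unaffected and can still be greedy).
`findall` collects group 1 from the one match (1 total).

['r8v']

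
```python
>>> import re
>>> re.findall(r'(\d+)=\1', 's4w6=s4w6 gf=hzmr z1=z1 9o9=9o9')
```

['9']

`\1` is not a pattern — it's the concrete string captured by group 1, re-applied verbatim.
Matches: at [26:29] match '9=9', group 1 = '9'.
`findall` collects group 1 from the one match (1 total).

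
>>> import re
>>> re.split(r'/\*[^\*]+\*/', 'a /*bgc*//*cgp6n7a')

Matches to split on: at [2:9] → '/*bgc*/'.
Splitting on the pattern gives 2 pieces.

['a ', '/*cgp6n7a']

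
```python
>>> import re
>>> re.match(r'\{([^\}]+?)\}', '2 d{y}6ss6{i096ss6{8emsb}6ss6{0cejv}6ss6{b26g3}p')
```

`re.match` won't scan ahead — the pattern has to work from the very first character.
Here the string doesn't start with a match, so the call returns None.

None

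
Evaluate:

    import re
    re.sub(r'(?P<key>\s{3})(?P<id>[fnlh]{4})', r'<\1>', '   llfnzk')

'<   >zk'

The pattern matches exactly 3 of whitespace (captured as 'key'); then exactly 4 of one of [fnlh] (captured as 'id').
Matches: at [0:7] → '   llfn'.
Each match is replaced using the text its own group 1 captured.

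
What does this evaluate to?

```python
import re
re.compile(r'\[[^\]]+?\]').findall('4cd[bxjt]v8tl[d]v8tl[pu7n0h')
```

['[bxjt]', '[d]']

Scanning left to right: at [3:9] → '[bxjt]'; at [13:16] → '[d]'.
No capturing groups, so `findall` returns the 2 full match strings.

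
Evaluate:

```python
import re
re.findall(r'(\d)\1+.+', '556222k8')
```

The backreference `\1` re-matches whatever the first group consumed, character for character.
Scanning left to right: at [0:8] match '556222k8', group 1 = '5'.
`findall` collects group 1 from the one match (1 total).

['5']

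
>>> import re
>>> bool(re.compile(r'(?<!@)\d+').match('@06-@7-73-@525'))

False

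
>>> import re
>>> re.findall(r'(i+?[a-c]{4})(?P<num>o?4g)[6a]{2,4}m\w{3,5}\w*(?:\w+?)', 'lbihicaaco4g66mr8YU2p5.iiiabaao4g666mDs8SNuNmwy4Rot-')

[('icaac', 'o4g'), ('iiiabaa', 'o4g')]

With 2 capturing groups, `findall` returns a 2-tuple per match.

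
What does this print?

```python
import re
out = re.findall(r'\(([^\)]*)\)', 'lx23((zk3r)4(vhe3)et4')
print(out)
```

['(zk3r', 'vhe3']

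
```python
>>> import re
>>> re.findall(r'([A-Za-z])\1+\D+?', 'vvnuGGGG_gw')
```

After group 1 captures some text, `\1` only succeeds where that same text appears again.
Because there's exactly one group, `findall` drops the full match and keeps group 1 from each hit.

['v', 'G']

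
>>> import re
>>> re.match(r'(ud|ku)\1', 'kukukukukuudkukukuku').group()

The backreference `\1` re-matches whatever the first group consumed, character for character.
`re.match` only tries the pattern at the start of the string.
The match spans [0:4] → 'kuku'.
Captured: group 1 = 'ku'.

'kuku'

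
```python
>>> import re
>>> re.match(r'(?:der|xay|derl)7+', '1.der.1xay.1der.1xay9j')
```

None

`match` is anchored at position 0; if the pattern doesn't fit there, it returns None.
Here position 0 doesn't satisfy it, so the call returns None.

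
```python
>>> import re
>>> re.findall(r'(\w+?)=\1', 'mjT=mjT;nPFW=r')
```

['mjT']

The backreference `\1` re-matches whatever the first group consumed, character for character.
Scanning left to right: at [0:7] match 'mjT=mjT', group 1 = 'mjT'.
Because there's exactly one group, `findall` drops the full match and keeps group 1 from the one hit.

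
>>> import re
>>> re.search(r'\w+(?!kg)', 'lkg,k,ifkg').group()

A negative assertion filters positions out without eating any characters.
Unlike `match`, `search` isn't anchored — it looks for the pattern anywhere in the string.
The match spans [0:3] → 'lkg'.

'lkg'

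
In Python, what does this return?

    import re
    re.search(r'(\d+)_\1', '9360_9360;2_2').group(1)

The match spans [0:9] → '9360_9360'.
Captured: group 1 = '9360'.

'9360'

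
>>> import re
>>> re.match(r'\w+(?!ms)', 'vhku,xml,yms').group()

With `match`, the pattern is implicitly anchored at the beginning.
The match spans [0:4] → 'vhku'.

'vhku'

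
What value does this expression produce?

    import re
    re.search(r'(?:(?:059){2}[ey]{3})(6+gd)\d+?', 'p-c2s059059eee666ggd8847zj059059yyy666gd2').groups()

('666gd',)

This matches the literal '059' repeated 2 times, then exactly 3 of one of [ey] (non-capturing group); then one or more of a literal '6', then the literal 'gd' (captured); then one or more of a digit (lazy).
Unlike `match`, `search` isn't anchored — it looks for the pattern anywhere in the string.
The match spans [26:41] → '059059yyy666gd2'.
Captured: group 1 = '666gd'.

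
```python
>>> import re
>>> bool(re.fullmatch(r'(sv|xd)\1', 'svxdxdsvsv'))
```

False

`fullmatch` succeeds only if the pattern covers the string from start to end.
Here there's no way to consume every character, so the call returns None, and `bool(None)` is False.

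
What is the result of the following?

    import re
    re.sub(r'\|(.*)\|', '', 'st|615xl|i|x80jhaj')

'stx80jhaj'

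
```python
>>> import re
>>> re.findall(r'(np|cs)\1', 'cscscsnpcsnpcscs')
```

After group 1 captures some text, `\1` only succeeds where that same text appears again.
`findall` collects group 1 from each match (2 total).

['cs', 'cs']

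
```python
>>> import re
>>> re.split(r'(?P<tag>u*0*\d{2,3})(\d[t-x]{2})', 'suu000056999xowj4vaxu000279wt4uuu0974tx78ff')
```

['suu000056999xowj4vax', 'u00027', '9wt', '4', 'uuu097', '4tx', '78ff']

The group in the pattern means `split` returns the separators' captures alongside the pieces.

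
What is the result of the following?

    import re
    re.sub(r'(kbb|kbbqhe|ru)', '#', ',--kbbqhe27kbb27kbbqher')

Alternation isn't longest-match — the leftmost alternative that fits at this position is chosen.
Every occurrence is swapped for '#'.

',--#qhe27#27#qher'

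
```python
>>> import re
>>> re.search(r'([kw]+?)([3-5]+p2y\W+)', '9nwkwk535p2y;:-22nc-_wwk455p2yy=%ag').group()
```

The match spans [2:15] → 'wkwk535p2y;:-'.

'wkwk535p2y;:-'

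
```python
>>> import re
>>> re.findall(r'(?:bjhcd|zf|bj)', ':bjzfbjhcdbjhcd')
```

Alternation isn't longest-match — the leftmost alternative that fits at this position is chosen.
Scanning left to right: at [1:3] → 'bj'; at [3:5] → 'zf'; at [5:10] → 'bjhcd'; at [10:15] → 'bjhcd'.
With no groups in the pattern, `findall` gives back each whole match — 4 here.

['bj', 'zf', 'bjhcd', 'bjhcd']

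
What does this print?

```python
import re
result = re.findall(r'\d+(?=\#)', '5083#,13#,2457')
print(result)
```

['5083', '13']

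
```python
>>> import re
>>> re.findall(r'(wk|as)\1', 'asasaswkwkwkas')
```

['as', 'wk']

A backreference is literal: `\1` must see the identical characters the first group matched.
Walking the string: at [0:4] match 'asas', group 1 = 'as'; at [6:10] match 'wkwk', group 1 = 'wk'.
Because there's exactly one group, `findall` drops the full match and keeps group 1 from each hit.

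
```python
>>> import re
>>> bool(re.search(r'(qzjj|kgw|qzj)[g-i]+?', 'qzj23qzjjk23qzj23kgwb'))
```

False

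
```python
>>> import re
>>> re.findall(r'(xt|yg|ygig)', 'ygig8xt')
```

The regex engine tests alternatives in the order written; an earlier branch that matches wins even if a later one would match more.
Matches: at [0:2] match 'yg', group 1 = 'yg'; at [5:7] match 'xt', group 1 = 'xt'.
`findall` collects group 1 from each match (2 total).

['yg', 'xt']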